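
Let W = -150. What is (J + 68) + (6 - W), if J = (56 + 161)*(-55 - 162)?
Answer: -46865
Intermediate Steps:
J = -47089 (J = 217*(-217) = -47089)
(J + 68) + (6 - W) = (-47089 + 68) + (6 - 1*(-150)) = -47021 + (6 + 150) = -47021 + 156 = -46865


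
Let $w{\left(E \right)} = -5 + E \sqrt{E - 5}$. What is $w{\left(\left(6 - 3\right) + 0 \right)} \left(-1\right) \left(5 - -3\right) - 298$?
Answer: $-258 - 24 i \sqrt{2} \approx -258.0 - 33.941 i$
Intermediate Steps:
$w{\left(E \right)} = -5 + E \sqrt{-5 + E}$
$w{\left(\left(6 - 3\right) + 0 \right)} \left(-1\right) \left(5 - -3\right) - 298 = \left(-5 + \left(\left(6 - 3\right) + 0\right) \sqrt{-5 + \left(\left(6 - 3\right) + 0\right)}\right) \left(-1\right) \left(5 - -3\right) - 298 = \left(-5 + \left(3 + 0\right) \sqrt{-5 + \left(3 + 0\right)}\right) \left(-1\right) \left(5 + 3\right) - 298 = \left(-5 + 3 \sqrt{-5 + 3}\right) \left(-1\right) 8 - 298 = \left(-5 + 3 \sqrt{-2}\right) \left(-1\right) 8 - 298 = \left(-5 + 3 i \sqrt{2}\right) \left(-1\right) 8 - 298 = \left(5 - 3 i \sqrt{2}\right) 8 - 298 = \left(40 - 24 i \sqrt{2}\right) - 298 = -258 - 24 i \sqrt{2}$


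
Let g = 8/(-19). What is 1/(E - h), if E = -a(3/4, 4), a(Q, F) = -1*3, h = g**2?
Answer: 361/1019 ≈ 0.35427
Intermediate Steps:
g = -8/19 (g = 8*(-1/19) = -8/19 ≈ -0.42105)
h = 64/361 (h = (-8/19)**2 = 64/361 ≈ 0.17729)
a(Q, F) = -3
E = 3 (E = -1*(-3) = 3)
1/(E - h) = 1/(3 - 1*64/361) = 1/(3 - 64/361) = 1/(1019/361) = 361/1019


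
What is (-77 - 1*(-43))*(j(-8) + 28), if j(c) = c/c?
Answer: -986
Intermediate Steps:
j(c) = 1
(-77 - 1*(-43))*(j(-8) + 28) = (-77 - 1*(-43))*(1 + 28) = (-77 + 43)*29 = -34*29 = -986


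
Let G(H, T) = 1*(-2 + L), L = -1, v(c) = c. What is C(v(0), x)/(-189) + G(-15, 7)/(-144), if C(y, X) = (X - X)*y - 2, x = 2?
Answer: 95/3024 ≈ 0.031415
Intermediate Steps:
G(H, T) = -3 (G(H, T) = 1*(-2 - 1) = 1*(-3) = -3)
C(y, X) = -2 (C(y, X) = 0*y - 2 = 0 - 2 = -2)
C(v(0), x)/(-189) + G(-15, 7)/(-144) = -2/(-189) - 3/(-144) = -2*(-1/189) - 3*(-1/144) = 2/189 + 1/48 = 95/3024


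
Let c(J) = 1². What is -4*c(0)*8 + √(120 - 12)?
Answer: -32 + 6*√3 ≈ -21.608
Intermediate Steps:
c(J) = 1
-4*c(0)*8 + √(120 - 12) = -4*1*8 + √(120 - 12) = -4*8 + √108 = -32 + 6*√3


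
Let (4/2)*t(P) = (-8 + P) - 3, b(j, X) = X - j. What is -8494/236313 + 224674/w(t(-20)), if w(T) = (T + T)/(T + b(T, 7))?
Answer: -11988837808/236313 ≈ -50733.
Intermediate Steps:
t(P) = -11/2 + P/2 (t(P) = ((-8 + P) - 3)/2 = (-11 + P)/2 = -11/2 + P/2)
w(T) = 2*T/7 (w(T) = (T + T)/(T + (7 - T)) = (2*T)/7 = (2*T)*(1/7) = 2*T/7)
-8494/236313 + 224674/w(t(-20)) = -8494/236313 + 224674/((2*(-11/2 + (1/2)*(-20))/7)) = -8494*1/236313 + 224674/((2*(-11/2 - 10)/7)) = -274/7623 + 224674/(((2/7)*(-31/2))) = -274/7623 + 224674/(-31/7) = -274/7623 + 224674*(-7/31) = -274/7623 - 1572718/31 = -11988837808/236313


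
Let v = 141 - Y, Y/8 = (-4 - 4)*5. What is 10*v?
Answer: 4610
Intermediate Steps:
Y = -320 (Y = 8*((-4 - 4)*5) = 8*(-8*5) = 8*(-40) = -320)
v = 461 (v = 141 - 1*(-320) = 141 + 320 = 461)
10*v = 10*461 = 4610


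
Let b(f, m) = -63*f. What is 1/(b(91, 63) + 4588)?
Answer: -1/1145 ≈ -0.00087336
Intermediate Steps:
1/(b(91, 63) + 4588) = 1/(-63*91 + 4588) = 1/(-5733 + 4588) = 1/(-1145) = -1/1145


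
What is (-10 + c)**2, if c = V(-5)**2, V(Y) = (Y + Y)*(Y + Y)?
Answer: 99800100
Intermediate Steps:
V(Y) = 4*Y**2 (V(Y) = (2*Y)*(2*Y) = 4*Y**2)
c = 10000 (c = (4*(-5)**2)**2 = (4*25)**2 = 100**2 = 10000)
(-10 + c)**2 = (-10 + 10000)**2 = 9990**2 = 99800100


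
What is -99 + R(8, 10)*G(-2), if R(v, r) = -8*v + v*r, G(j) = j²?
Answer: -35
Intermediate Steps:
R(v, r) = -8*v + r*v
-99 + R(8, 10)*G(-2) = -99 + (8*(-8 + 10))*(-2)² = -99 + (8*2)*4 = -99 + 16*4 = -99 + 64 = -35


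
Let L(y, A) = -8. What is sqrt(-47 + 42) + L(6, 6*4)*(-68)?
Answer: 544 + I*sqrt(5) ≈ 544.0 + 2.2361*I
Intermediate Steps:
sqrt(-47 + 42) + L(6, 6*4)*(-68) = sqrt(-47 + 42) - 8*(-68) = sqrt(-5) + 544 = I*sqrt(5) + 544 = 544 + I*sqrt(5)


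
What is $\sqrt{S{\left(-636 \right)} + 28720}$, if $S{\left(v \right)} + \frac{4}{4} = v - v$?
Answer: $3 \sqrt{3191} \approx 169.47$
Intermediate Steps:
$S{\left(v \right)} = -1$ ($S{\left(v \right)} = -1 + \left(v - v\right) = -1 + 0 = -1$)
$\sqrt{S{\left(-636 \right)} + 28720} = \sqrt{-1 + 28720} = \sqrt{28719} = 3 \sqrt{3191}$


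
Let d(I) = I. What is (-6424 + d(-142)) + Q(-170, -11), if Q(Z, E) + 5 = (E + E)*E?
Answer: -6329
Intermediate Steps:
Q(Z, E) = -5 + 2*E² (Q(Z, E) = -5 + (E + E)*E = -5 + (2*E)*E = -5 + 2*E²)
(-6424 + d(-142)) + Q(-170, -11) = (-6424 - 142) + (-5 + 2*(-11)²) = -6566 + (-5 + 2*121) = -6566 + (-5 + 242) = -6566 + 237 = -6329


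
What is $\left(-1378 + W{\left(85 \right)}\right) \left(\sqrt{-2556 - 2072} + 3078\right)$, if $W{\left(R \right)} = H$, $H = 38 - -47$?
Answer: $-3979854 - 2586 i \sqrt{1157} \approx -3.9799 \cdot 10^{6} - 87962.0 i$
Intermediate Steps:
$H = 85$ ($H = 38 + 47 = 85$)
$W{\left(R \right)} = 85$
$\left(-1378 + W{\left(85 \right)}\right) \left(\sqrt{-2556 - 2072} + 3078\right) = \left(-1378 + 85\right) \left(\sqrt{-2556 - 2072} + 3078\right) = - 1293 \left(\sqrt{-4628} + 3078\right) = - 1293 \left(2 i \sqrt{1157} + 3078\right) = - 1293 \left(3078 + 2 i \sqrt{1157}\right) = -3979854 - 2586 i \sqrt{1157}$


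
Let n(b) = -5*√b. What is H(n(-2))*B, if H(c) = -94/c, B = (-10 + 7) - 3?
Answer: 282*I*√2/5 ≈ 79.762*I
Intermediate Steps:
B = -6 (B = -3 - 3 = -6)
H(n(-2))*B = -94*I*√2/10*(-6) = -47*I*√2/5*(-6) = 282*I*√2/5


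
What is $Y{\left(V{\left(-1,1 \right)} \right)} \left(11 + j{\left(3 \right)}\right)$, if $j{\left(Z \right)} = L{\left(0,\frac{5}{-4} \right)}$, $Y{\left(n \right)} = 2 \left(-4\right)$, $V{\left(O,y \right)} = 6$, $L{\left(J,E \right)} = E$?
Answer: $-78$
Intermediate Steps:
$Y{\left(n \right)} = -8$
$j{\left(Z \right)} = - \frac{5}{4}$ ($j{\left(Z \right)} = \frac{5}{-4} = 5 \left(- \frac{1}{4}\right) = - \frac{5}{4}$)
$Y{\left(V{\left(-1,1 \right)} \right)} \left(11 + j{\left(3 \right)}\right) = - 8 \left(11 - \frac{5}{4}\right) = \left(-8\right) \frac{39}{4} = -78$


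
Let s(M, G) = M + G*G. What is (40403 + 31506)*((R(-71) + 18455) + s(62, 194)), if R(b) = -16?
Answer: 4036755533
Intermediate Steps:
s(M, G) = M + G²
(40403 + 31506)*((R(-71) + 18455) + s(62, 194)) = (40403 + 31506)*((-16 + 18455) + (62 + 194²)) = 71909*(18439 + (62 + 37636)) = 71909*(18439 + 37698) = 71909*56137 = 4036755533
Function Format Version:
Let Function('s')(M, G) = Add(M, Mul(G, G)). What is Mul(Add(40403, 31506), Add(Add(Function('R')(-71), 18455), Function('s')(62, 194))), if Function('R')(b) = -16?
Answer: 4036755533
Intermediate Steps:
Function('s')(M, G) = Add(M, Pow(G, 2))
Mul(Add(40403, 31506), Add(Add(Function('R')(-71), 18455), Function('s')(62, 194))) = Mul(Add(40403, 31506), Add(Add(-16, 18455), Add(62, Pow(194, 2)))) = Mul(71909, Add(18439, Add(62, 37636))) = Mul(71909, Add(18439, 37698)) = Mul(71909, 56137) = 4036755533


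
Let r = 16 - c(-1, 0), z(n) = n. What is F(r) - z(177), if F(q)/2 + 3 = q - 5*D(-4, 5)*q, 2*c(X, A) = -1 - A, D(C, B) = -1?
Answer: 15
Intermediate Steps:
c(X, A) = -½ - A/2 (c(X, A) = (-1 - A)/2 = -½ - A/2)
r = 33/2 (r = 16 - (-½ - ½*0) = 16 - (-½ + 0) = 16 - 1*(-½) = 16 + ½ = 33/2 ≈ 16.500)
F(q) = -6 + 12*q (F(q) = -6 + 2*(q - 5*(-1)*q) = -6 + 2*(q - (-5)*q) = -6 + 2*(q + 5*q) = -6 + 2*(6*q) = -6 + 12*q)
F(r) - z(177) = (-6 + 12*(33/2)) - 1*177 = (-6 + 198) - 177 = 192 - 177 = 15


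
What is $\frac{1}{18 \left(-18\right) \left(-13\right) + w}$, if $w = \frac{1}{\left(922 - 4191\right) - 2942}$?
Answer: $\frac{6211}{26160731} \approx 0.00023742$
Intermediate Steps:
$w = - \frac{1}{6211}$ ($w = \frac{1}{-3269 - 2942} = \frac{1}{-6211} = - \frac{1}{6211} \approx -0.000161$)
$\frac{1}{18 \left(-18\right) \left(-13\right) + w} = \frac{1}{18 \left(-18\right) \left(-13\right) - \frac{1}{6211}} = \frac{1}{\left(-324\right) \left(-13\right) - \frac{1}{6211}} = \frac{1}{4212 - \frac{1}{6211}} = \frac{1}{\frac{26160731}{6211}} = \frac{6211}{26160731}$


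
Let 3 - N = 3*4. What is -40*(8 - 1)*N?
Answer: 2520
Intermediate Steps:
N = -9 (N = 3 - 3*4 = 3 - 1*12 = 3 - 12 = -9)
-40*(8 - 1)*N = -40*(8 - 1)*(-9) = -280*(-9) = -40*(-63) = 2520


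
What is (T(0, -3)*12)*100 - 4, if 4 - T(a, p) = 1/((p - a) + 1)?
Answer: 5396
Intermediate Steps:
T(a, p) = 4 - 1/(1 + p - a) (T(a, p) = 4 - 1/((p - a) + 1) = 4 - 1/(1 + p - a))
(T(0, -3)*12)*100 - 4 = (((3 - 4*0 + 4*(-3))/(1 - 3 - 1*0))*12)*100 - 4 = (((3 + 0 - 12)/(1 - 3 + 0))*12)*100 - 4 = ((-9/(-2))*12)*100 - 4 = (-½*(-9)*12)*100 - 4 = ((9/2)*12)*100 - 4 = 54*100 - 4 = 5400 - 4 = 5396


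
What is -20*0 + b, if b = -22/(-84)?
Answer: 11/42 ≈ 0.26190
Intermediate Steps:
b = 11/42 (b = -22*(-1/84) = 11/42 ≈ 0.26190)
-20*0 + b = -20*0 + 11/42 = 0 + 11/42 = 11/42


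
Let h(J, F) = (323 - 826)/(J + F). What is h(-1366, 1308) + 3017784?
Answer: 175031975/58 ≈ 3.0178e+6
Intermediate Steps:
h(J, F) = -503/(F + J)
h(-1366, 1308) + 3017784 = -503/(1308 - 1366) + 3017784 = -503/(-58) + 3017784 = -503*(-1/58) + 3017784 = 503/58 + 3017784 = 175031975/58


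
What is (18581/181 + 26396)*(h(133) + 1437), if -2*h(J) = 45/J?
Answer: 1833115036629/48146 ≈ 3.8074e+7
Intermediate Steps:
h(J) = -45/(2*J)
(18581/181 + 26396)*(h(133) + 1437) = (18581/181 + 26396)*(-45/2/133 + 1437) = (18581*(1/181) + 26396)*(-45/2*1/133 + 1437) = (18581/181 + 26396)*(-45/266 + 1437) = (4796257/181)*(382197/266) = 1833115036629/48146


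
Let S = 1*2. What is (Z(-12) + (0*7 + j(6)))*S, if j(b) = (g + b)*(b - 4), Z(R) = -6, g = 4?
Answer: 28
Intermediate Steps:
S = 2
j(b) = (-4 + b)*(4 + b) (j(b) = (4 + b)*(b - 4) = (4 + b)*(-4 + b) = (-4 + b)*(4 + b))
(Z(-12) + (0*7 + j(6)))*S = (-6 + (0*7 + (-16 + 6²)))*2 = (-6 + (0 + (-16 + 36)))*2 = (-6 + (0 + 20))*2 = (-6 + 20)*2 = 14*2 = 28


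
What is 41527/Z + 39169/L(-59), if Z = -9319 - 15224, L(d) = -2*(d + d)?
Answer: 951524395/5792148 ≈ 164.28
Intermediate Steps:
L(d) = -4*d
Z = -24543
41527/Z + 39169/L(-59) = 41527/(-24543) + 39169/((-4*(-59))) = 41527*(-1/24543) + 39169/236 = -41527/24543 + 39169*(1/236) = -41527/24543 + 39169/236 = 951524395/5792148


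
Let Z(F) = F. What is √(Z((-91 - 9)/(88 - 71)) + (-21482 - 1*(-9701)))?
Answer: I*√3406409/17 ≈ 108.57*I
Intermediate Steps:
√(Z((-91 - 9)/(88 - 71)) + (-21482 - 1*(-9701))) = √((-91 - 9)/(88 - 71) + (-21482 - 1*(-9701))) = √(-100/17 + (-21482 + 9701)) = √(-100*1/17 - 11781) = √(-100/17 - 11781) = √(-200377/17) = I*√3406409/17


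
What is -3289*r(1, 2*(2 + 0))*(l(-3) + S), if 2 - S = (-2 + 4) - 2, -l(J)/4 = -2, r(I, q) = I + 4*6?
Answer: -822250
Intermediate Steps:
r(I, q) = 24 + I (r(I, q) = I + 24 = 24 + I)
l(J) = 8 (l(J) = -4*(-2) = 8)
S = 2 (S = 2 - ((-2 + 4) - 2) = 2 - (2 - 2) = 2 - 1*0 = 2 + 0 = 2)
-3289*r(1, 2*(2 + 0))*(l(-3) + S) = -3289*(24 + 1)*(8 + 2) = -82225*10 = -3289*250 = -822250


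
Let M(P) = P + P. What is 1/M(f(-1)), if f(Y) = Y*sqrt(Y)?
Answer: I/2 ≈ 0.5*I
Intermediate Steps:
f(Y) = Y**(3/2)
M(P) = 2*P
1/M(f(-1)) = 1/(2*(-1)**(3/2)) = 1/(2*(-I)) = 1/(-2*I) = I/2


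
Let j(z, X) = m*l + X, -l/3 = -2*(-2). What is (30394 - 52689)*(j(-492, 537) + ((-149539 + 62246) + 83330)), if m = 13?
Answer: 79860690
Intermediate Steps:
l = -12 (l = -(-6)*(-2) = -3*4 = -12)
j(z, X) = -156 + X (j(z, X) = 13*(-12) + X = -156 + X)
(30394 - 52689)*(j(-492, 537) + ((-149539 + 62246) + 83330)) = (30394 - 52689)*((-156 + 537) + ((-149539 + 62246) + 83330)) = -22295*(381 + (-87293 + 83330)) = -22295*(381 - 3963) = -22295*(-3582) = 79860690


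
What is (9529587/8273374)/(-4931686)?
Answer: -9529587/40801682728564 ≈ -2.3356e-7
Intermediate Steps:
(9529587/8273374)/(-4931686) = (9529587*(1/8273374))*(-1/4931686) = (9529587/8273374)*(-1/4931686) = -9529587/40801682728564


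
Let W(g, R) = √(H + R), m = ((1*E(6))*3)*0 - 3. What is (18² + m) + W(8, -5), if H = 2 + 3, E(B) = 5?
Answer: 321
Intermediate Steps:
H = 5
m = -3 (m = ((1*5)*3)*0 - 3 = (5*3)*0 - 3 = 15*0 - 3 = 0 - 3 = -3)
W(g, R) = √(5 + R)
(18² + m) + W(8, -5) = (18² - 3) + √(5 - 5) = (324 - 3) + √0 = 321 + 0 = 321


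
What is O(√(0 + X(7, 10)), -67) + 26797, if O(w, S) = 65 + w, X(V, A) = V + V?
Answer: 26862 + √14 ≈ 26866.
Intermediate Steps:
X(V, A) = 2*V
O(√(0 + X(7, 10)), -67) + 26797 = (65 + √(0 + 2*7)) + 26797 = (65 + √(0 + 14)) + 26797 = (65 + √14) + 26797 = 26862 + √14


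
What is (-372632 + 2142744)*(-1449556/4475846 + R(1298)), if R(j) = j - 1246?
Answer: 204708528348416/2237923 ≈ 9.1473e+7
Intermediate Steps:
R(j) = -1246 + j
(-372632 + 2142744)*(-1449556/4475846 + R(1298)) = (-372632 + 2142744)*(-1449556/4475846 + (-1246 + 1298)) = 1770112*(-1449556*1/4475846 + 52) = 1770112*(-724778/2237923 + 52) = 1770112*(115647218/2237923) = 204708528348416/2237923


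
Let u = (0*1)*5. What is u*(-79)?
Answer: 0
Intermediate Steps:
u = 0 (u = 0*5 = 0)
u*(-79) = 0*(-79) = 0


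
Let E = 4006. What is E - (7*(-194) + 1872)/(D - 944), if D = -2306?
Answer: 6510007/1625 ≈ 4006.2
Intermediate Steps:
E - (7*(-194) + 1872)/(D - 944) = 4006 - (7*(-194) + 1872)/(-2306 - 944) = 4006 - (-1358 + 1872)/(-3250) = 4006 - 514*(-1)/3250 = 4006 - 1*(-257/1625) = 4006 + 257/1625 = 6510007/1625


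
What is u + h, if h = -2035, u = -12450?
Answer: -14485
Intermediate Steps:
u + h = -12450 - 2035 = -14485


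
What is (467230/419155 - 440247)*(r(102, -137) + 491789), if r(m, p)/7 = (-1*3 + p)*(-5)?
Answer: -18330929802442779/83831 ≈ -2.1867e+11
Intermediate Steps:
r(m, p) = 105 - 35*p (r(m, p) = 7*((-1*3 + p)*(-5)) = 7*((-3 + p)*(-5)) = 7*(15 - 5*p) = 105 - 35*p)
(467230/419155 - 440247)*(r(102, -137) + 491789) = (467230/419155 - 440247)*((105 - 35*(-137)) + 491789) = (467230*(1/419155) - 440247)*((105 + 4795) + 491789) = (93446/83831 - 440247)*(4900 + 491789) = -36906252811/83831*496689 = -18330929802442779/83831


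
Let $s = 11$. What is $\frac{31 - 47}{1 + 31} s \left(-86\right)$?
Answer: $473$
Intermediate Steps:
$\frac{31 - 47}{1 + 31} s \left(-86\right) = \frac{31 - 47}{1 + 31} \cdot 11 \left(-86\right) = - \frac{16}{32} \cdot 11 \left(-86\right) = \left(-16\right) \frac{1}{32} \cdot 11 \left(-86\right) = \left(- \frac{1}{2}\right) 11 \left(-86\right) = \left(- \frac{11}{2}\right) \left(-86\right) = 473$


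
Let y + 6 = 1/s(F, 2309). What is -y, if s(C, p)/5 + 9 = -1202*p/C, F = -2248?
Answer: 41326666/6887965 ≈ 5.9998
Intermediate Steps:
s(C, p) = -45 - 6010*p/C (s(C, p) = -45 + 5*(-1202*p/C) = -45 - 6010*p/C)
y = -41326666/6887965 (y = -6 + 1/(-45 - 6010*2309/(-2248)) = -6 + 1/(-45 - 6010*2309*(-1/2248)) = -6 + 1/(-45 + 6938545/1124) = -6 + 1/(6887965/1124) = -6 + 1124/6887965 = -41326666/6887965 ≈ -5.9998)
-y = -1*(-41326666/6887965) = 41326666/6887965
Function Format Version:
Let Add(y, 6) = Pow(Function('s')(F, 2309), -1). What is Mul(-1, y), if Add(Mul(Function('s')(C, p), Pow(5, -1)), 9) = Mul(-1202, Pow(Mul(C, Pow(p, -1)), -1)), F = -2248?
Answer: Rational(41326666, 6887965) ≈ 5.9998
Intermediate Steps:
Function('s')(C, p) = Add(-45, Mul(-6010, p, Pow(C, -1))) (Function('s')(C, p) = Add(-45, Mul(5, Mul(-1202, Pow(Mul(C, Pow(p, -1)), -1)))) = Add(-45, Mul(5, Mul(-1202, Mul(p, Pow(C, -1))))) = Add(-45, Mul(5, Mul(-1202, p, Pow(C, -1)))) = Add(-45, Mul(-6010, p, Pow(C, -1))))
y = Rational(-41326666, 6887965) (y = Add(-6, Pow(Add(-45, Mul(-6010, 2309, Pow(-2248, -1))), -1)) = Add(-6, Pow(Add(-45, Mul(-6010, 2309, Rational(-1, 2248))), -1)) = Add(-6, Pow(Add(-45, Rational(6938545, 1124)), -1)) = Add(-6, Pow(Rational(6887965, 1124), -1)) = Add(-6, Rational(1124, 6887965)) = Rational(-41326666, 6887965) ≈ -5.9998)
Mul(-1, y) = Mul(-1, Rational(-41326666, 6887965)) = Rational(41326666, 6887965)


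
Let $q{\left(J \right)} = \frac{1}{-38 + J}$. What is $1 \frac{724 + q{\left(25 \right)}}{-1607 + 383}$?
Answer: $- \frac{3137}{5304} \approx -0.59144$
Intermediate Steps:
$1 \frac{724 + q{\left(25 \right)}}{-1607 + 383} = 1 \frac{724 + \frac{1}{-38 + 25}}{-1607 + 383} = 1 \frac{724 + \frac{1}{-13}}{-1224} = 1 \left(724 - \frac{1}{13}\right) \left(- \frac{1}{1224}\right) = 1 \cdot \frac{9411}{13} \left(- \frac{1}{1224}\right) = 1 \left(- \frac{3137}{5304}\right) = - \frac{3137}{5304}$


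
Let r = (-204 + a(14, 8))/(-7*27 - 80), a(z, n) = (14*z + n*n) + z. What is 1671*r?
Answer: -116970/269 ≈ -434.83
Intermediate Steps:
a(z, n) = n**2 + 15*z (a(z, n) = (14*z + n**2) + z = (n**2 + 14*z) + z = n**2 + 15*z)
r = -70/269 (r = (-204 + (8**2 + 15*14))/(-7*27 - 80) = (-204 + (64 + 210))/(-189 - 80) = (-204 + 274)/(-269) = 70*(-1/269) = -70/269 ≈ -0.26022)
1671*r = 1671*(-70/269) = -116970/269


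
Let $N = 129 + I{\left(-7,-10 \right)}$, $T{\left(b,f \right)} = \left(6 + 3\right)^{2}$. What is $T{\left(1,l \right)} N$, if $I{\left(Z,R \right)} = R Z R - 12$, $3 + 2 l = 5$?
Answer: $-47223$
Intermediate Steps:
$l = 1$ ($l = - \frac{3}{2} + \frac{1}{2} \cdot 5 = - \frac{3}{2} + \frac{5}{2} = 1$)
$I{\left(Z,R \right)} = -12 + Z R^{2}$ ($I{\left(Z,R \right)} = Z R^{2} - 12 = -12 + Z R^{2}$)
$T{\left(b,f \right)} = 81$ ($T{\left(b,f \right)} = 9^{2} = 81$)
$N = -583$ ($N = 129 - \left(12 + 7 \left(-10\right)^{2}\right) = 129 - 712 = -583$)
$T{\left(1,l \right)} N = 81 \left(-583\right) = -47223$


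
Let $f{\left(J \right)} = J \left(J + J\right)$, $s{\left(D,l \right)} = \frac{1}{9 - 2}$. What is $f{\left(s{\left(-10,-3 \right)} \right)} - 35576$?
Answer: $- \frac{1743222}{49} \approx -35576.0$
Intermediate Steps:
$s{\left(D,l \right)} = \frac{1}{7}$
$f{\left(J \right)} = 2 J^{2}$ ($f{\left(J \right)} = J 2 J = 2 J^{2}$)
$f{\left(s{\left(-10,-3 \right)} \right)} - 35576 = \frac{2}{49} - 35576 = - \frac{1743222}{49}$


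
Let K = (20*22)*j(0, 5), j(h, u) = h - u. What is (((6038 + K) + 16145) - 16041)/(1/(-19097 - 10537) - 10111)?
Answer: -116817228/299629375 ≈ -0.38987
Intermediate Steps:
K = -2200 (K = (20*22)*(0 - 1*5) = 440*(0 - 5) = 440*(-5) = -2200)
(((6038 + K) + 16145) - 16041)/(1/(-19097 - 10537) - 10111) = (((6038 - 2200) + 16145) - 16041)/(1/(-19097 - 10537) - 10111) = ((3838 + 16145) - 16041)/(1/(-29634) - 10111) = (19983 - 16041)/(-1/29634 - 10111) = 3942/(-299629375/29634) = 3942*(-29634/299629375) = -116817228/299629375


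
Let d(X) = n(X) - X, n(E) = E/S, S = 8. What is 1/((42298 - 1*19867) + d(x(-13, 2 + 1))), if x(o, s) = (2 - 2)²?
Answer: 1/22431 ≈ 4.4581e-5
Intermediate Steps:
n(E) = E/8
x(o, s) = 0 (x(o, s) = 0² = 0)
d(X) = -7*X/8 (d(X) = X/8 - X = -7*X/8)
1/((42298 - 1*19867) + d(x(-13, 2 + 1))) = 1/((42298 - 1*19867) - 7/8*0) = 1/((42298 - 19867) + 0) = 1/(22431 + 0) = 1/22431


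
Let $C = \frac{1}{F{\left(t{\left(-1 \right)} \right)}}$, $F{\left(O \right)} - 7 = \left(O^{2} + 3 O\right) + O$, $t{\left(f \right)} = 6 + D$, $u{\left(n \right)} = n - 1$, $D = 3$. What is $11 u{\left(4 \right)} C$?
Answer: $\frac{33}{124} \approx 0.26613$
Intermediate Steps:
$u{\left(n \right)} = -1 + n$
$t{\left(f \right)} = 9$ ($t{\left(f \right)} = 6 + 3 = 9$)
$F{\left(O \right)} = 7 + O^{2} + 4 O$ ($F{\left(O \right)} = 7 + \left(\left(O^{2} + 3 O\right) + O\right) = 7 + \left(O^{2} + 4 O\right) = 7 + O^{2} + 4 O$)
$C = \frac{1}{124}$ ($C = \frac{1}{7 + 9^{2} + 4 \cdot 9} = \frac{1}{7 + 81 + 36} = \frac{1}{124} \approx 0.0080645$)
$11 u{\left(4 \right)} C = 11 \left(-1 + 4\right) \frac{1}{124} = 11 \cdot 3 \cdot \frac{1}{124} = 33 \cdot \frac{1}{124} = \frac{33}{124}$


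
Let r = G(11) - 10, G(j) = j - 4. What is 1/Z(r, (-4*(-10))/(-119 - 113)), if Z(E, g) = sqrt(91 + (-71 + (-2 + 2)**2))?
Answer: sqrt(5)/10 ≈ 0.22361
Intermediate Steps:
G(j) = -4 + j
r = -3 (r = (-4 + 11) - 10 = 7 - 10 = -3)
Z(E, g) = 2*sqrt(5) (Z(E, g) = sqrt(91 + (-71 + 0**2)) = sqrt(91 + (-71 + 0)) = sqrt(91 - 71) = sqrt(20) = 2*sqrt(5))
1/Z(r, (-4*(-10))/(-119 - 113)) = 1/(2*sqrt(5)) = sqrt(5)/10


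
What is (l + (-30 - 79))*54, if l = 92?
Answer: -918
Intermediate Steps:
(l + (-30 - 79))*54 = (92 + (-30 - 79))*54 = (92 - 109)*54 = -17*54 = -918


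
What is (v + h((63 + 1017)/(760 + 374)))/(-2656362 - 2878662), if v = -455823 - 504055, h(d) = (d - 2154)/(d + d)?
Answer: 19220167/110700480 ≈ 0.17362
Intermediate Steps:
h(d) = (-2154 + d)/(2*d) (h(d) = (-2154 + d)/((2*d)) = (-2154 + d)*(1/(2*d)) = (-2154 + d)/(2*d))
v = -959878
(v + h((63 + 1017)/(760 + 374)))/(-2656362 - 2878662) = (-959878 + (-2154 + (63 + 1017)/(760 + 374))/(2*(((63 + 1017)/(760 + 374)))))/(-2656362 - 2878662) = (-959878 + (-2154 + 1080/1134)/(2*((1080/1134))))/(-5535024) = (-959878 + (-2154 + 1080*(1/1134))/(2*((1080*(1/1134)))))*(-1/5535024) = (-959878 + (-2154 + 20/21)/(2*(20/21)))*(-1/5535024) = (-959878 + (½)*(21/20)*(-45214/21))*(-1/5535024) = (-959878 - 22607/20)*(-1/5535024) = -19220167/20*(-1/5535024) = 19220167/110700480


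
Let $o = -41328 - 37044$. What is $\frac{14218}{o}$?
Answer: $- \frac{7109}{39186} \approx -0.18142$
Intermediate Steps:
$o = -78372$ ($o = -41328 - 37044 = -78372$)
$\frac{14218}{o} = \frac{14218}{-78372} = 14218 \left(- \frac{1}{78372}\right) = - \frac{7109}{39186}$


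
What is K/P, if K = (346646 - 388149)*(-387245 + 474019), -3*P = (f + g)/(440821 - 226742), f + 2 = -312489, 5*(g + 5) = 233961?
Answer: -11564701680486570/1328519 ≈ -8.7050e+9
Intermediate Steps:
g = 233936/5 (g = -5 + (⅕)*233961 = -5 + 233961/5 = 233936/5 ≈ 46787.)
f = -312491 (f = -2 - 312489 = -312491)
P = 1328519/3211185 (P = -(-312491 + 233936/5)/(3*(440821 - 226742)) = -(-1328519)/(15*214079) = -⅓*(-1328519/1070395) = 1328519/3211185 ≈ 0.41372)
K = -3601381322 (K = -41503*86774 = -3601381322)
K/P = -3601381322/1328519/3211185 = -3601381322*3211185/1328519 = -11564701680486570/1328519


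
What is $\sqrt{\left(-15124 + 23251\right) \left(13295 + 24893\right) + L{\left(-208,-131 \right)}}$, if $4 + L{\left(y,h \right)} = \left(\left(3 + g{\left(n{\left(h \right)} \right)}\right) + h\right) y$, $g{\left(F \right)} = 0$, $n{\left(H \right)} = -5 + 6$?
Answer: $4 \sqrt{19398781} \approx 17618.0$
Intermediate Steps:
$n{\left(H \right)} = 1$
$L{\left(y,h \right)} = -4 + y \left(3 + h\right)$ ($L{\left(y,h \right)} = -4 + \left(\left(3 + 0\right) + h\right) y = -4 + \left(3 + h\right) y = -4 + y \left(3 + h\right)$)
$\sqrt{\left(-15124 + 23251\right) \left(13295 + 24893\right) + L{\left(-208,-131 \right)}} = \sqrt{\left(-15124 + 23251\right) \left(13295 + 24893\right) - -26620} = \sqrt{8127 \cdot 38188 - -26620} = \sqrt{310353876 + 26620} = \sqrt{310380496} = 4 \sqrt{19398781}$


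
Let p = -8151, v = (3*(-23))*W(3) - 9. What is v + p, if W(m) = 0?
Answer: -8160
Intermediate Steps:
v = -9 (v = (3*(-23))*0 - 9 = -69*0 - 9 = 0 - 9 = -9)
v + p = -9 - 8151 = -8160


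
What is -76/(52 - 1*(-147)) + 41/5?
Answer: 7779/995 ≈ 7.8181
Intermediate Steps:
-76/(52 - 1*(-147)) + 41/5 = -76/(52 + 147) + 41*(1/5) = -76/199 + 41/5 = 7779/995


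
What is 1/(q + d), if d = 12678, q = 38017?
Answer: 1/50695 ≈ 1.9726e-5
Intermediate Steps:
1/(q + d) = 1/(38017 + 12678) = 1/50695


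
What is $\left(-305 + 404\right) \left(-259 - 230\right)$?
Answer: $-48411$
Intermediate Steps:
$\left(-305 + 404\right) \left(-259 - 230\right) = 99 \left(-489\right) = -48411$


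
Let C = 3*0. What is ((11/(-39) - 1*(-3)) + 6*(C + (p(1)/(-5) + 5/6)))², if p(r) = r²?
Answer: 1615441/38025 ≈ 42.484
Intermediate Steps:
C = 0
((11/(-39) - 1*(-3)) + 6*(C + (p(1)/(-5) + 5/6)))² = ((11/(-39) - 1*(-3)) + 6*(0 + (1²/(-5) + 5/6)))² = ((11*(-1/39) + 3) + 6*(0 + (1*(-⅕) + 5*(⅙))))² = ((-11/39 + 3) + 6*(0 + (-⅕ + ⅚)))² = (106/39 + 6*(0 + 19/30))² = (106/39 + 6*(19/30))² = (106/39 + 19/5)² = (1271/195)² = 1615441/38025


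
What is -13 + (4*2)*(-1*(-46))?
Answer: 355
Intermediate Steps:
-13 + (4*2)*(-1*(-46)) = -13 + 8*46 = -13 + 368 = 355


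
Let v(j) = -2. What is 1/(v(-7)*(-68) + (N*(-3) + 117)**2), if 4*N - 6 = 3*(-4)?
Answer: 4/59593 ≈ 6.7122e-5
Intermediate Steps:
N = -3/2 (N = 3/2 + (3*(-4))/4 = 3/2 + (1/4)*(-12) = 3/2 - 3 = -3/2 ≈ -1.5000)
1/(v(-7)*(-68) + (N*(-3) + 117)**2) = 1/(-2*(-68) + (-3/2*(-3) + 117)**2) = 1/(136 + (9/2 + 117)**2) = 1/(136 + (243/2)**2) = 1/(136 + 59049/4) = 1/(59593/4) = 4/59593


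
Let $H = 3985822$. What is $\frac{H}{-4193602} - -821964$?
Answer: $\frac{1723492944253}{2096801} \approx 8.2196 \cdot 10^{5}$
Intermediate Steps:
$\frac{H}{-4193602} - -821964 = \frac{3985822}{-4193602} - -821964 = 3985822 \left(- \frac{1}{4193602}\right) + 821964 = - \frac{1992911}{2096801} + 821964 = \frac{1723492944253}{2096801}$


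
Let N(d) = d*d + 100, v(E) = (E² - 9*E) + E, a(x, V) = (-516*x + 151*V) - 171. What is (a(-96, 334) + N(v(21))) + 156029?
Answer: 330457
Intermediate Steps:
a(x, V) = -171 - 516*x + 151*V
v(E) = E² - 8*E
N(d) = 100 + d² (N(d) = d² + 100 = 100 + d²)
(a(-96, 334) + N(v(21))) + 156029 = ((-171 - 516*(-96) + 151*334) + (100 + (21*(-8 + 21))²)) + 156029 = ((-171 + 49536 + 50434) + (100 + (21*13)²)) + 156029 = (99799 + (100 + 273²)) + 156029 = (99799 + (100 + 74529)) + 156029 = (99799 + 74629) + 156029 = 174428 + 156029 = 330457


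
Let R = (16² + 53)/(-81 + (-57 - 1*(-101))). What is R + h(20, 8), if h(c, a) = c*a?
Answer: 5611/37 ≈ 151.65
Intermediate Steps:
h(c, a) = a*c
R = -309/37 (R = (256 + 53)/(-81 + (-57 + 101)) = 309/(-81 + 44) = 309/(-37) = 309*(-1/37) = -309/37 ≈ -8.3513)
R + h(20, 8) = -309/37 + 8*20 = -309/37 + 160 = 5611/37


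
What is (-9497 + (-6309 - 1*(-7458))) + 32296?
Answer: 23948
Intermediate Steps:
(-9497 + (-6309 - 1*(-7458))) + 32296 = (-9497 + (-6309 + 7458)) + 32296 = (-9497 + 1149) + 32296 = -8348 + 32296 = 23948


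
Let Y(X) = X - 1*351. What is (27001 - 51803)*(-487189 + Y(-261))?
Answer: 12098440402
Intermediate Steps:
Y(X) = -351 + X (Y(X) = X - 351 = -351 + X)
(27001 - 51803)*(-487189 + Y(-261)) = (27001 - 51803)*(-487189 + (-351 - 261)) = -24802*(-487189 - 612) = -24802*(-487801) = 12098440402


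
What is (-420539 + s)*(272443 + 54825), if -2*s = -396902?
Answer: -72682295584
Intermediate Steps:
s = 198451 (s = -1/2*(-396902) = 198451)
(-420539 + s)*(272443 + 54825) = (-420539 + 198451)*(272443 + 54825) = -222088*327268 = -72682295584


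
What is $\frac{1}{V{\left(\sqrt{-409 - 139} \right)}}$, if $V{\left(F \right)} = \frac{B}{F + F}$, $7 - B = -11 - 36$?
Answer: $\frac{2 i \sqrt{137}}{27} \approx 0.86701 i$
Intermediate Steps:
$B = 54$ ($B = 7 - \left(-11 - 36\right) = 7 - -47 = 7 + 47 = 54$)
$V{\left(F \right)} = \frac{27}{F}$ ($V{\left(F \right)} = \frac{1}{F + F} 54 = \frac{1}{2 F} 54 = \frac{27}{F}$)
$\frac{1}{V{\left(\sqrt{-409 - 139} \right)}} = \frac{1}{27 \frac{1}{\sqrt{-409 - 139}}} = \frac{1}{27 \frac{1}{\sqrt{-548}}} = \frac{1}{27 \frac{1}{2 i \sqrt{137}}} = \frac{1}{27 \left(- \frac{i \sqrt{137}}{274}\right)} = \frac{1}{\left(- \frac{27}{274}\right) i \sqrt{137}} = \frac{2 i \sqrt{137}}{27}$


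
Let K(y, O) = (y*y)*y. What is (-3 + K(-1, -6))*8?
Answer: -32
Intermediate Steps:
K(y, O) = y³ (K(y, O) = y²*y = y³)
(-3 + K(-1, -6))*8 = (-3 + (-1)³)*8 = (-3 - 1)*8 = -4*8 = -32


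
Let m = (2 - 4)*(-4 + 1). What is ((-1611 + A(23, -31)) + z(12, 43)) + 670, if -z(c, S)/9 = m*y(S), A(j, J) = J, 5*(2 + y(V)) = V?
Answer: -6642/5 ≈ -1328.4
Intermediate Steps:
y(V) = -2 + V/5
m = 6 (m = -2*(-3) = 6)
z(c, S) = 108 - 54*S/5 (z(c, S) = -54*(-2 + S/5) = -9*(-12 + 6*S/5) = 108 - 54*S/5)
((-1611 + A(23, -31)) + z(12, 43)) + 670 = ((-1611 - 31) + (108 - 54/5*43)) + 670 = (-1642 + (108 - 2322/5)) + 670 = (-1642 - 1782/5) + 670 = -9992/5 + 670 = -6642/5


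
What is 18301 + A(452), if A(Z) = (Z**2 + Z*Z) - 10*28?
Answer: 426629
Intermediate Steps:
A(Z) = -280 + 2*Z**2 (A(Z) = (Z**2 + Z**2) - 280 = 2*Z**2 - 280 = -280 + 2*Z**2)
18301 + A(452) = 18301 + (-280 + 2*452**2) = 18301 + (-280 + 2*204304) = 18301 + (-280 + 408608) = 18301 + 408328 = 426629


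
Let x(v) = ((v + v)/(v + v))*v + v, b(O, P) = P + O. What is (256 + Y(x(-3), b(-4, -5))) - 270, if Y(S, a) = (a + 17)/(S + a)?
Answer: -218/15 ≈ -14.533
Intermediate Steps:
b(O, P) = O + P
x(v) = 2*v (x(v) = ((2*v)/((2*v)))*v + v = ((2*v)*(1/(2*v)))*v + v = 1*v + v = v + v = 2*v)
Y(S, a) = (17 + a)/(S + a)
(256 + Y(x(-3), b(-4, -5))) - 270 = (256 + (17 + (-4 - 5))/(2*(-3) + (-4 - 5))) - 270 = (256 + (17 - 9)/(-6 - 9)) - 270 = (256 + 8/(-15)) - 270 = (256 - 1/15*8) - 270 = (256 - 8/15) - 270 = 3832/15 - 270 = -218/15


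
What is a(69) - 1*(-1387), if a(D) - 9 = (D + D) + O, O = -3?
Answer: 1531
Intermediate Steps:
a(D) = 6 + 2*D (a(D) = 9 + ((D + D) - 3) = 9 + (2*D - 3) = 9 + (-3 + 2*D) = 6 + 2*D)
a(69) - 1*(-1387) = (6 + 2*69) - 1*(-1387) = (6 + 138) + 1387 = 144 + 1387 = 1531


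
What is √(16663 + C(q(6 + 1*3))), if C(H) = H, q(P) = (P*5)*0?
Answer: √16663 ≈ 129.09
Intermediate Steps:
q(P) = 0 (q(P) = (5*P)*0 = 0)
√(16663 + C(q(6 + 1*3))) = √(16663 + 0) = √16663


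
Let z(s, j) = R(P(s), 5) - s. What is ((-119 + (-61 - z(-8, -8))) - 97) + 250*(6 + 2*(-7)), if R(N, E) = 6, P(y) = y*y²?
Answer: -2291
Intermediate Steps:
P(y) = y³
z(s, j) = 6 - s
((-119 + (-61 - z(-8, -8))) - 97) + 250*(6 + 2*(-7)) = ((-119 + (-61 - (6 - 1*(-8)))) - 97) + 250*(6 + 2*(-7)) = ((-119 + (-61 - (6 + 8))) - 97) + 250*(6 - 14) = ((-119 + (-61 - 1*14)) - 97) + 250*(-8) = ((-119 + (-61 - 14)) - 97) - 2000 = ((-119 - 75) - 97) - 2000 = (-194 - 97) - 2000 = -291 - 2000 = -2291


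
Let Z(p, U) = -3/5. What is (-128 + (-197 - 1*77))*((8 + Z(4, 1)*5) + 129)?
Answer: -53868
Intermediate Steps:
Z(p, U) = -⅗ (Z(p, U) = -3*⅕ = -⅗)
(-128 + (-197 - 1*77))*((8 + Z(4, 1)*5) + 129) = (-128 + (-197 - 1*77))*((8 - ⅗*5) + 129) = (-128 + (-197 - 77))*((8 - 3) + 129) = (-128 - 274)*(5 + 129) = -402*134 = -53868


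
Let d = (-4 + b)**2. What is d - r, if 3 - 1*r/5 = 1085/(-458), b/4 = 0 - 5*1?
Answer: 251513/458 ≈ 549.16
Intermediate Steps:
b = -20 (b = 4*(0 - 5*1) = 4*(0 - 5) = 4*(-5) = -20)
r = 12295/458 (r = 15 - 5425/(-458) = 15 - 5425*(-1)/458 = 15 - 5*(-1085/458) = 15 + 5425/458 = 12295/458 ≈ 26.845)
d = 576 (d = (-4 - 20)**2 = (-24)**2 = 576)
d - r = 576 - 1*12295/458 = 576 - 12295/458 = 251513/458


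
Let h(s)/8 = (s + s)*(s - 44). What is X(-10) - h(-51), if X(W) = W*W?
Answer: -77420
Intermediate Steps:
X(W) = W²
h(s) = 16*s*(-44 + s) (h(s) = 8*((s + s)*(s - 44)) = 8*((2*s)*(-44 + s)) = 8*(2*s*(-44 + s)) = 16*s*(-44 + s))
X(-10) - h(-51) = (-10)² - 16*(-51)*(-44 - 51) = 100 - 16*(-51)*(-95) = 100 - 1*77520 = 100 - 77520 = -77420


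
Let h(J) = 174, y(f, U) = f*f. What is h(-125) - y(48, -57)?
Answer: -2130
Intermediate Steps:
y(f, U) = f²
h(-125) - y(48, -57) = 174 - 1*48² = 174 - 1*2304 = 174 - 2304 = -2130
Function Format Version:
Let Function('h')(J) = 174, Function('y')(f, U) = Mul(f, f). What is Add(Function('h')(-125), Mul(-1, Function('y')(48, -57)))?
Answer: -2130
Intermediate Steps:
Function('y')(f, U) = Pow(f, 2)
Add(Function('h')(-125), Mul(-1, Function('y')(48, -57))) = Add(174, Mul(-1, Pow(48, 2))) = Add(174, Mul(-1, 2304)) = Add(174, -2304) = -2130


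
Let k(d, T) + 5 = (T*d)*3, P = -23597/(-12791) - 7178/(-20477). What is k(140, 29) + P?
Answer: 3189466922292/261921307 ≈ 12177.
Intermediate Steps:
P = 575009567/261921307 (P = -23597*(-1/12791) - 7178*(-1/20477) = 23597/12791 + 7178/20477 = 575009567/261921307 ≈ 2.1954)
k(d, T) = -5 + 3*T*d (k(d, T) = -5 + (T*d)*3 = -5 + 3*T*d)
k(140, 29) + P = (-5 + 3*29*140) + 575009567/261921307 = (-5 + 12180) + 575009567/261921307 = 12175 + 575009567/261921307 = 3189466922292/261921307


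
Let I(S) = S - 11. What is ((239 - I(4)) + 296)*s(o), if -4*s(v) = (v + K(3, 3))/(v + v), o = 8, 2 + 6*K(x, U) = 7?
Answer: -14363/192 ≈ -74.807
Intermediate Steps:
I(S) = -11 + S
K(x, U) = ⅚ (K(x, U) = -⅓ + (⅙)*7 = -⅓ + 7/6 = ⅚)
s(v) = -(⅚ + v)/(8*v) (s(v) = -(v + ⅚)/(4*(v + v)) = -(⅚ + v)/(4*(2*v)) = -(⅚ + v)*1/(2*v)/4 = -(⅚ + v)/(8*v))
((239 - I(4)) + 296)*s(o) = ((239 - (-11 + 4)) + 296)*((1/48)*(-5 - 6*8)/8) = ((239 - 1*(-7)) + 296)*((1/48)*(⅛)*(-5 - 48)) = ((239 + 7) + 296)*((1/48)*(⅛)*(-53)) = (246 + 296)*(-53/384) = 542*(-53/384) = -14363/192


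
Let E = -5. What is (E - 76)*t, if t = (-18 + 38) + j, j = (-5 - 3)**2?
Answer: -6804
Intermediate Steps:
j = 64 (j = (-8)**2 = 64)
t = 84 (t = (-18 + 38) + 64 = 20 + 64 = 84)
(E - 76)*t = (-5 - 76)*84 = -81*84 = -6804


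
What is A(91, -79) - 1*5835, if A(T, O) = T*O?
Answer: -13024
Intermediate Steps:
A(T, O) = O*T
A(91, -79) - 1*5835 = -79*91 - 1*5835 = -7189 - 5835 = -13024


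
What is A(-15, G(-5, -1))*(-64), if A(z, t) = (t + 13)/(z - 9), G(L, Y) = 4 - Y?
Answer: 48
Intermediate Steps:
A(z, t) = (13 + t)/(-9 + z)
A(-15, G(-5, -1))*(-64) = ((13 + (4 - 1*(-1)))/(-9 - 15))*(-64) = ((13 + (4 + 1))/(-24))*(-64) = -(13 + 5)/24*(-64) = -1/24*18*(-64) = -3/4*(-64) = 48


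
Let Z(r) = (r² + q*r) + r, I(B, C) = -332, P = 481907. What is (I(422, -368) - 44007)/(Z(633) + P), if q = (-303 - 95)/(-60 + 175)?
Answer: -5098985/101319401 ≈ -0.050326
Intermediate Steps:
q = -398/115 ≈ -3.4609
Z(r) = r² - 283*r/115 (Z(r) = (r² - 398*r/115) + r = r² - 283*r/115)
(I(422, -368) - 44007)/(Z(633) + P) = (-332 - 44007)/((1/115)*633*(-283 + 115*633) + 481907) = -44339/((1/115)*633*(-283 + 72795) + 481907) = -44339/((1/115)*633*72512 + 481907) = -44339/(45900096/115 + 481907) = -44339/101319401/115 = -44339*115/101319401 = -5098985/101319401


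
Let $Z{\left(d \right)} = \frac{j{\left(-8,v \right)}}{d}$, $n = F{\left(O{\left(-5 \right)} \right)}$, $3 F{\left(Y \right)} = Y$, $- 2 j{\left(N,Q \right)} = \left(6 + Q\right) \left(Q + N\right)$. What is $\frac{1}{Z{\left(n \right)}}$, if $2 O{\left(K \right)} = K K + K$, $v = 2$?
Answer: $\frac{5}{36} \approx 0.13889$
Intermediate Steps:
$O{\left(K \right)} = \frac{K}{2} + \frac{K^{2}}{2}$ ($O{\left(K \right)} = \frac{K K + K}{2} = \frac{K^{2} + K}{2} = \frac{K + K^{2}}{2} = \frac{K}{2} + \frac{K^{2}}{2}$)
$j{\left(N,Q \right)} = - \frac{\left(6 + Q\right) \left(N + Q\right)}{2}$ ($j{\left(N,Q \right)} = - \frac{\left(6 + Q\right) \left(Q + N\right)}{2} = - \frac{\left(6 + Q\right) \left(N + Q\right)}{2}$)
$F{\left(Y \right)} = \frac{Y}{3}$
$n = \frac{10}{3}$ ($n = \frac{\frac{1}{2} \left(-5\right) \left(1 - 5\right)}{3} = \frac{\frac{1}{2} \left(-5\right) \left(-4\right)}{3} = \frac{1}{3} \cdot 10 = \frac{10}{3} \approx 3.3333$)
$Z{\left(d \right)} = \frac{24}{d}$ ($Z{\left(d \right)} = \frac{\left(-3\right) \left(-8\right) - 6 - \frac{2^{2}}{2} - \left(-4\right) 2}{d} = \frac{24 - 6 - 2 + 8}{d} = \frac{24}{d}$)
$\frac{1}{Z{\left(n \right)}} = \frac{1}{24 \frac{1}{\frac{10}{3}}} = \frac{1}{24 \cdot \frac{3}{10}} = \frac{1}{\frac{36}{5}} = \frac{5}{36}$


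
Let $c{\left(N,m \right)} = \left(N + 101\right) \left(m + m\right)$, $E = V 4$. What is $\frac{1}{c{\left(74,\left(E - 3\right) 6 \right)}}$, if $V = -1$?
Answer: $- \frac{1}{14700} \approx -6.8027 \cdot 10^{-5}$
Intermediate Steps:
$E = -4$ ($E = \left(-1\right) 4 = -4$)
$c{\left(N,m \right)} = 2 m \left(101 + N\right)$ ($c{\left(N,m \right)} = \left(101 + N\right) 2 m = 2 m \left(101 + N\right)$)
$\frac{1}{c{\left(74,\left(E - 3\right) 6 \right)}} = \frac{1}{2 \left(-4 - 3\right) 6 \left(101 + 74\right)} = \frac{1}{2 \left(\left(-7\right) 6\right) 175} = \frac{1}{2 \left(-42\right) 175} = \frac{1}{-14700} = - \frac{1}{14700}$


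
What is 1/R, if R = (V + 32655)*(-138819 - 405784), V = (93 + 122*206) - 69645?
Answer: 1/6407254295 ≈ 1.5607e-10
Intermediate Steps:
V = -44420 (V = (93 + 25132) - 69645 = 25225 - 69645 = -44420)
R = 6407254295 (R = (-44420 + 32655)*(-138819 - 405784) = -11765*(-544603) = 6407254295)
1/R = 1/6407254295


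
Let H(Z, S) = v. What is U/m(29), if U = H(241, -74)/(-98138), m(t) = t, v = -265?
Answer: 265/2846002 ≈ 9.3113e-5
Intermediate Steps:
H(Z, S) = -265
U = 265/98138 (U = -265/(-98138) = -265*(-1/98138) = 265/98138 ≈ 0.0027003)
U/m(29) = (265/98138)/29 = (265/98138)*(1/29) = 265/2846002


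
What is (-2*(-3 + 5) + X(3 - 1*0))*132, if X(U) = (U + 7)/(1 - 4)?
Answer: -968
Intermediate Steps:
X(U) = -7/3 - U/3 (X(U) = (7 + U)/(-3) = (7 + U)*(-⅓) = -7/3 - U/3)
(-2*(-3 + 5) + X(3 - 1*0))*132 = (-2*(-3 + 5) + (-7/3 - (3 - 1*0)/3))*132 = (-2*2 + (-7/3 - (3 + 0)/3))*132 = (-4 + (-7/3 - ⅓*3))*132 = (-4 + (-7/3 - 1))*132 = (-4 - 10/3)*132 = -22/3*132 = -968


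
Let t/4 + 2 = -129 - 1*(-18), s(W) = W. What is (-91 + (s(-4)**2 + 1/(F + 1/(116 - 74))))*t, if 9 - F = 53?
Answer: 62632284/1847 ≈ 33910.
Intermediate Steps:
F = -44 (F = 9 - 1*53 = 9 - 53 = -44)
t = -452 (t = -8 + 4*(-129 - 1*(-18)) = -8 + 4*(-129 + 18) = -8 + 4*(-111) = -8 - 444 = -452)
(-91 + (s(-4)**2 + 1/(F + 1/(116 - 74))))*t = (-91 + ((-4)**2 + 1/(-44 + 1/(116 - 74))))*(-452) = (-91 + (16 + 1/(-44 + 1/42)))*(-452) = (-91 + (16 + 1/(-1847/42)))*(-452) = (-91 + (16 - 42/1847))*(-452) = (-91 + 29510/1847)*(-452) = -138567/1847*(-452) = 62632284/1847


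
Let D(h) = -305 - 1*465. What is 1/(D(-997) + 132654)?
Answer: 1/131884 ≈ 7.5824e-6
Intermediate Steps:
D(h) = -770 (D(h) = -305 - 465 = -770)
1/(D(-997) + 132654) = 1/(-770 + 132654) = 1/131884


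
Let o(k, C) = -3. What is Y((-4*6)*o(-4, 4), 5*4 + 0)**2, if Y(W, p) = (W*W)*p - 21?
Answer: 10745188281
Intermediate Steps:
Y(W, p) = -21 + p*W**2 (Y(W, p) = W**2*p - 21 = p*W**2 - 21 = -21 + p*W**2)
Y((-4*6)*o(-4, 4), 5*4 + 0)**2 = (-21 + (5*4 + 0)*(-4*6*(-3))**2)**2 = (-21 + (20 + 0)*(-24*(-3))**2)**2 = (-21 + 20*72**2)**2 = (-21 + 20*5184)**2 = (-21 + 103680)**2 = 103659**2 = 10745188281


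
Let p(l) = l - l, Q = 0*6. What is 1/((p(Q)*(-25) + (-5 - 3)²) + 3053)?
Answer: 1/3117 ≈ 0.00032082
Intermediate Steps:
Q = 0
p(l) = 0
1/((p(Q)*(-25) + (-5 - 3)²) + 3053) = 1/((0*(-25) + (-5 - 3)²) + 3053) = 1/((0 + (-8)²) + 3053) = 1/((0 + 64) + 3053) = 1/(64 + 3053) = 1/3117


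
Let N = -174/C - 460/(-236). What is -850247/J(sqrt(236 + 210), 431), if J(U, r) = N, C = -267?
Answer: -4464646997/13657 ≈ -3.2691e+5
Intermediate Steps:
N = 13657/5251 (N = -174/(-267) - 460/(-236) = -174*(-1/267) - 460*(-1/236) = 58/89 + 115/59 = 13657/5251 ≈ 2.6008)
J(U, r) = 13657/5251
-850247/J(sqrt(236 + 210), 431) = -850247/13657/5251 = -850247*5251/13657 = -4464646997/13657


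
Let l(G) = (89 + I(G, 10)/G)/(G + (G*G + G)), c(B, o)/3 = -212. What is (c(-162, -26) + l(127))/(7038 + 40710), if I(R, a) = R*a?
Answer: -1157721/86917276 ≈ -0.013320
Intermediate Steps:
c(B, o) = -636 (c(B, o) = 3*(-212) = -636)
l(G) = 99/(G² + 2*G) (l(G) = (89 + (G*10)/G)/(G + (G*G + G)) = (89 + (10*G)/G)/(G + (G² + G)) = (89 + 10)/(G + (G + G²)) = 99/(G² + 2*G))
(c(-162, -26) + l(127))/(7038 + 40710) = (-636 + 99/(127*(2 + 127)))/(7038 + 40710) = (-636 + 99*(1/127)/129)/47748 = (-636 + 99*(1/127)*(1/129))*(1/47748) = (-636 + 33/5461)*(1/47748) = -3473163/5461*1/47748 = -1157721/86917276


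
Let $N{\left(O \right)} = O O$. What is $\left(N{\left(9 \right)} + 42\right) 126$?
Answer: $15498$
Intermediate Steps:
$N{\left(O \right)} = O^{2}$
$\left(N{\left(9 \right)} + 42\right) 126 = \left(9^{2} + 42\right) 126 = \left(81 + 42\right) 126 = 123 \cdot 126 = 15498$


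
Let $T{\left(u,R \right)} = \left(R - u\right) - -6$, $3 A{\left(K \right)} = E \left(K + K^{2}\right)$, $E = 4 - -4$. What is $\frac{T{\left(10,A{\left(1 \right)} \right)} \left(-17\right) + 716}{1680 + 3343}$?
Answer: $\frac{2080}{15069} \approx 0.13803$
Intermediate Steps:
$E = 8$ ($E = 4 + 4 = 8$)
$A{\left(K \right)} = \frac{8 K}{3} + \frac{8 K^{2}}{3}$ ($A{\left(K \right)} = \frac{8 \left(K + K^{2}\right)}{3} = \frac{8 K + 8 K^{2}}{3} = \frac{8 K}{3} + \frac{8 K^{2}}{3}$)
$T{\left(u,R \right)} = 6 + R - u$ ($T{\left(u,R \right)} = \left(R - u\right) + 6 = 6 + R - u$)
$\frac{T{\left(10,A{\left(1 \right)} \right)} \left(-17\right) + 716}{1680 + 3343} = \frac{\left(6 + \frac{8}{3} \cdot 1 \left(1 + 1\right) - 10\right) \left(-17\right) + 716}{1680 + 3343} = \frac{\left(6 + \frac{8}{3} \cdot 1 \cdot 2 - 10\right) \left(-17\right) + 716}{5023} = \left(\left(6 + \frac{16}{3} - 10\right) \left(-17\right) + 716\right) \frac{1}{5023} = \left(\frac{4}{3} \left(-17\right) + 716\right) \frac{1}{5023} = \left(- \frac{68}{3} + 716\right) \frac{1}{5023} = \frac{2080}{3} \cdot \frac{1}{5023} = \frac{2080}{15069}$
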